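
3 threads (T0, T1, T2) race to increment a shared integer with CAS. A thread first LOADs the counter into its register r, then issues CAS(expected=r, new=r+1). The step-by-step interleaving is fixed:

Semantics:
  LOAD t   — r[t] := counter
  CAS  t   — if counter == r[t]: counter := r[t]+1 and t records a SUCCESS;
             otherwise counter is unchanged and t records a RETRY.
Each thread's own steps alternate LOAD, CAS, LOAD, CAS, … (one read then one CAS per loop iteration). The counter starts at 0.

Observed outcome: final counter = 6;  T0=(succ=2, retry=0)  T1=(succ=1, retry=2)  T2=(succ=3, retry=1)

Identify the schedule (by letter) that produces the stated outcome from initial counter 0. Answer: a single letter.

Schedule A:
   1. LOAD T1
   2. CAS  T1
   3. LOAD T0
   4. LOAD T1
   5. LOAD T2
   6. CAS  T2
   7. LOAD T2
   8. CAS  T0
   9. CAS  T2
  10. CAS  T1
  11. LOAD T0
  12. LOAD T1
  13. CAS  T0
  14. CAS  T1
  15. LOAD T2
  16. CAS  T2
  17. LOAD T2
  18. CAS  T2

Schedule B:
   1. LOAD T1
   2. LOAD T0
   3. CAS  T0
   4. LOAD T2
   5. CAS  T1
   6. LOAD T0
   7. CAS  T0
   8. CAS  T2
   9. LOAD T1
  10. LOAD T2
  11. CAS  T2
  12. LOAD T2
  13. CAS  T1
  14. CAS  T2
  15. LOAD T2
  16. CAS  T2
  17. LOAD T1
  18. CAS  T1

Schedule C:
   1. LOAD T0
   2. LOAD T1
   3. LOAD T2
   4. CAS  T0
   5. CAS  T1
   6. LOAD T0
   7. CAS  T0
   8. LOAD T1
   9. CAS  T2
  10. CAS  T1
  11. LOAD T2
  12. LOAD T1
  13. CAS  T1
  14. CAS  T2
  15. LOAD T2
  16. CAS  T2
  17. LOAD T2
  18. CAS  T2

Simulating candidate B:
step 1: T1 LOAD ⇒ load; ctr=0 reg=0
step 2: T0 LOAD ⇒ load; ctr=0 reg=0
step 3: T0 CAS ⇒ ok; ctr=1 reg=0
step 4: T2 LOAD ⇒ load; ctr=1 reg=1
step 5: T1 CAS ⇒ retry; ctr=1 reg=0
step 6: T0 LOAD ⇒ load; ctr=1 reg=1
step 7: T0 CAS ⇒ ok; ctr=2 reg=1
step 8: T2 CAS ⇒ retry; ctr=2 reg=1
step 9: T1 LOAD ⇒ load; ctr=2 reg=2
step 10: T2 LOAD ⇒ load; ctr=2 reg=2
step 11: T2 CAS ⇒ ok; ctr=3 reg=2
step 12: T2 LOAD ⇒ load; ctr=3 reg=3
step 13: T1 CAS ⇒ retry; ctr=3 reg=2
step 14: T2 CAS ⇒ ok; ctr=4 reg=3
step 15: T2 LOAD ⇒ load; ctr=4 reg=4
step 16: T2 CAS ⇒ ok; ctr=5 reg=4
step 17: T1 LOAD ⇒ load; ctr=5 reg=5
step 18: T1 CAS ⇒ ok; ctr=6 reg=5

B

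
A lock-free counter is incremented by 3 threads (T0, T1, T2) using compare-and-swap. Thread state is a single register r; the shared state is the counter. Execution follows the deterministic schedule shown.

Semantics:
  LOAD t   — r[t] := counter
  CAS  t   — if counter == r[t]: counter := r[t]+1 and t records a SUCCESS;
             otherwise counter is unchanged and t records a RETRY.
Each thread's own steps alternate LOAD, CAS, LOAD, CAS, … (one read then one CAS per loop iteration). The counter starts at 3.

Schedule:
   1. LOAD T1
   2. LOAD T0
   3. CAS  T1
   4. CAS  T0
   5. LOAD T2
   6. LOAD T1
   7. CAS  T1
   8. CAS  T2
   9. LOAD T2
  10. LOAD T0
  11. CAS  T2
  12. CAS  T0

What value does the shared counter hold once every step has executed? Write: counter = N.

counter = 6

#1 T1 reads 3
#2 T0 reads 3
#3 T1 CAS(3→4) writes; counter now 4
#4 T0 CAS(3→4) fails; counter now 4
#5 T2 reads 4
#6 T1 reads 4
#7 T1 CAS(4→5) writes; counter now 5
#8 T2 CAS(4→5) fails; counter now 5
#9 T2 reads 5
#10 T0 reads 5
#11 T2 CAS(5→6) writes; counter now 6
#12 T0 CAS(5→6) fails; counter now 6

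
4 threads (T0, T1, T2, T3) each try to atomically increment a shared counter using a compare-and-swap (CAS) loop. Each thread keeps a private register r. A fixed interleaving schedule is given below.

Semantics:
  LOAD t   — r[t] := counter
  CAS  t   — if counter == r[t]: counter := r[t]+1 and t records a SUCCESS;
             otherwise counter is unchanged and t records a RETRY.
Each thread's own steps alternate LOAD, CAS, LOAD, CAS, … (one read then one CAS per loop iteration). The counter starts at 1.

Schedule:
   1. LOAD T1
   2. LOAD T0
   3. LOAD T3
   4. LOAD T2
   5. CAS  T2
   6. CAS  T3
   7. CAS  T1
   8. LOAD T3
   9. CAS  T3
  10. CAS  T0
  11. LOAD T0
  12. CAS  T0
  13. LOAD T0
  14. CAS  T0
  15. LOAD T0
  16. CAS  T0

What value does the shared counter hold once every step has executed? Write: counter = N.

counter = 6

#1 T1 reads 1
#2 T0 reads 1
#3 T3 reads 1
#4 T2 reads 1
#5 T2 CAS(1→2) writes; counter now 2
#6 T3 CAS(1→2) fails; counter now 2
#7 T1 CAS(1→2) fails; counter now 2
#8 T3 reads 2
#9 T3 CAS(2→3) writes; counter now 3
#10 T0 CAS(1→2) fails; counter now 3
#11 T0 reads 3
#12 T0 CAS(3→4) writes; counter now 4
#13 T0 reads 4
#14 T0 CAS(4→5) writes; counter now 5
#15 T0 reads 5
#16 T0 CAS(5→6) writes; counter now 6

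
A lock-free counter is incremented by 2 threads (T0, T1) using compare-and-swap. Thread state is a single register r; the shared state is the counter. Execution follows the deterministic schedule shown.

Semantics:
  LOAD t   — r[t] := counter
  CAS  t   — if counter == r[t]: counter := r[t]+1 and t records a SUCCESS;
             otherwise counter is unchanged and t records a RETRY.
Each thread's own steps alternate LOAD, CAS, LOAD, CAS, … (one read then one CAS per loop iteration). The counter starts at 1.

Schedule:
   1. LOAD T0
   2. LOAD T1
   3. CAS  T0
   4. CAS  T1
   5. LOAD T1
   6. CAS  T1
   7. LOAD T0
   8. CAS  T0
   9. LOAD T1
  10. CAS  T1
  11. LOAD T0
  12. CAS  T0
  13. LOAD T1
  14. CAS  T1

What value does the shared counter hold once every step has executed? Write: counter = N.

[1] T0.load  rd  (counter 1, T0.r 1)
[2] T1.load  rd  (counter 1, T1.r 1)
[3] T0.cas  hit  (counter 2, T0.r 1)
[4] T1.cas  miss  (counter 2, T1.r 1)
[5] T1.load  rd  (counter 2, T1.r 2)
[6] T1.cas  hit  (counter 3, T1.r 2)
[7] T0.load  rd  (counter 3, T0.r 3)
[8] T0.cas  hit  (counter 4, T0.r 3)
[9] T1.load  rd  (counter 4, T1.r 4)
[10] T1.cas  hit  (counter 5, T1.r 4)
[11] T0.load  rd  (counter 5, T0.r 5)
[12] T0.cas  hit  (counter 6, T0.r 5)
[13] T1.load  rd  (counter 6, T1.r 6)
[14] T1.cas  hit  (counter 7, T1.r 6)

counter = 7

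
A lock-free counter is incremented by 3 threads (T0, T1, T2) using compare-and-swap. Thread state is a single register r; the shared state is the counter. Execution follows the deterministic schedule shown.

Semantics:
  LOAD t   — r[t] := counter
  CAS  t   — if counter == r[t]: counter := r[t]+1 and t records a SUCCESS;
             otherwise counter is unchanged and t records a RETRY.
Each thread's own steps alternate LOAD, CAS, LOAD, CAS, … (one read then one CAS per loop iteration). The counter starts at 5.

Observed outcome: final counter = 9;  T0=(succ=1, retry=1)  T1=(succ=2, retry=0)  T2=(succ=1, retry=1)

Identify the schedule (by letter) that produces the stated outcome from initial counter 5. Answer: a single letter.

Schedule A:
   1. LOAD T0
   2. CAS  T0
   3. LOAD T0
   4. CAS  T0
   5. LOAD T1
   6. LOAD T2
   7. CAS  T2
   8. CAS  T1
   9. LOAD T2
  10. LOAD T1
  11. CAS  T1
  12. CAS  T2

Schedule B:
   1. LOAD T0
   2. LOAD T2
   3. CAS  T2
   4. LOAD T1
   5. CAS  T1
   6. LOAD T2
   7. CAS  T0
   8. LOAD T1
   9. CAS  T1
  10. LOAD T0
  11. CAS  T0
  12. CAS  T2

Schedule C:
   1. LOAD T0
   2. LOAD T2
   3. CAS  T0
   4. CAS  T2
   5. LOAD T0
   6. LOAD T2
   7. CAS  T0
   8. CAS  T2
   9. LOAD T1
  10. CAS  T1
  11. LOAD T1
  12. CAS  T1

Simulating candidate B:
1. LOAD T0 → mem=5 r[T0]=5 [LOAD]
2. LOAD T2 → mem=5 r[T2]=5 [LOAD]
3. CAS T2 → mem=6 r[T2]=5 [OK]
4. LOAD T1 → mem=6 r[T1]=6 [LOAD]
5. CAS T1 → mem=7 r[T1]=6 [OK]
6. LOAD T2 → mem=7 r[T2]=7 [LOAD]
7. CAS T0 → mem=7 r[T0]=5 [RETRY]
8. LOAD T1 → mem=7 r[T1]=7 [LOAD]
9. CAS T1 → mem=8 r[T1]=7 [OK]
10. LOAD T0 → mem=8 r[T0]=8 [LOAD]
11. CAS T0 → mem=9 r[T0]=8 [OK]
12. CAS T2 → mem=9 r[T2]=7 [RETRY]

B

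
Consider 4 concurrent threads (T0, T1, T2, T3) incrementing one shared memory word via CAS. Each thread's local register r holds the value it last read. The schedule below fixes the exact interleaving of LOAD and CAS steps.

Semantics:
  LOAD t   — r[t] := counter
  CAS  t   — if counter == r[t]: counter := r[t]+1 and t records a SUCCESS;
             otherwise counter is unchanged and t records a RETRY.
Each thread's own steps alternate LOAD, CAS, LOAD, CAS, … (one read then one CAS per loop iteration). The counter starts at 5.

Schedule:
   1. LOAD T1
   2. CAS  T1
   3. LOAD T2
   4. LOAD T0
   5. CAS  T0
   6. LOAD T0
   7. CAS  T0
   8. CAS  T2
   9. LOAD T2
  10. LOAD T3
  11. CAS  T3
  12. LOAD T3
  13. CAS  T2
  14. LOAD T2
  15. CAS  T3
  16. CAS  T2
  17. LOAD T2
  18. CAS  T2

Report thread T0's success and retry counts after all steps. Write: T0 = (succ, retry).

T1 LOAD — after: cnt=5, r=5 — load
T1 CAS — after: cnt=6, r=5 — ok
T2 LOAD — after: cnt=6, r=6 — load
T0 LOAD — after: cnt=6, r=6 — load
T0 CAS — after: cnt=7, r=6 — ok
T0 LOAD — after: cnt=7, r=7 — load
T0 CAS — after: cnt=8, r=7 — ok
T2 CAS — after: cnt=8, r=6 — retry
T2 LOAD — after: cnt=8, r=8 — load
T3 LOAD — after: cnt=8, r=8 — load
T3 CAS — after: cnt=9, r=8 — ok
T3 LOAD — after: cnt=9, r=9 — load
T2 CAS — after: cnt=9, r=8 — retry
T2 LOAD — after: cnt=9, r=9 — load
T3 CAS — after: cnt=10, r=9 — ok
T2 CAS — after: cnt=10, r=9 — retry
T2 LOAD — after: cnt=10, r=10 — load
T2 CAS — after: cnt=11, r=10 — ok

T0 = (2, 0)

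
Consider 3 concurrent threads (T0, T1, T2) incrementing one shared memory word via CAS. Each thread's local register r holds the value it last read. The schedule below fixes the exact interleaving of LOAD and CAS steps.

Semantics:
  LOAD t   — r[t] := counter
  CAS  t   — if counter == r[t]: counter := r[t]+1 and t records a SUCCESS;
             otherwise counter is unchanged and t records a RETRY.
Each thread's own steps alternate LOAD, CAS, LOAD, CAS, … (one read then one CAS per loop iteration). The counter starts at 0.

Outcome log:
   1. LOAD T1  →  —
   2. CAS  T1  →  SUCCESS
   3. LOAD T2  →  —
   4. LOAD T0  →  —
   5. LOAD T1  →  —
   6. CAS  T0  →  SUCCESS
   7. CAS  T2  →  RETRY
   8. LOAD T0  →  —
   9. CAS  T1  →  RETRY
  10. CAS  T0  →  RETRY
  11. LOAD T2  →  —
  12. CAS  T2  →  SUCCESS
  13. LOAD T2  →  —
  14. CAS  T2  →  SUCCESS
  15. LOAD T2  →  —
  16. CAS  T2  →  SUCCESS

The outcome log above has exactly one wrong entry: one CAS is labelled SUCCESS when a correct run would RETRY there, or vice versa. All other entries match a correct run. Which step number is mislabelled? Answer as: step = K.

Reference trace:
[1] T1.load  rd  (counter 0, T1.r 0)
[2] T1.cas  hit  (counter 1, T1.r 0)
[3] T2.load  rd  (counter 1, T2.r 1)
[4] T0.load  rd  (counter 1, T0.r 1)
[5] T1.load  rd  (counter 1, T1.r 1)
[6] T0.cas  hit  (counter 2, T0.r 1)
[7] T2.cas  miss  (counter 2, T2.r 1)
[8] T0.load  rd  (counter 2, T0.r 2)
[9] T1.cas  miss  (counter 2, T1.r 1)
[10] T0.cas  hit  (counter 3, T0.r 2)
[11] T2.load  rd  (counter 3, T2.r 3)
[12] T2.cas  hit  (counter 4, T2.r 3)
[13] T2.load  rd  (counter 4, T2.r 4)
[14] T2.cas  hit  (counter 5, T2.r 4)
[15] T2.load  rd  (counter 5, T2.r 5)
[16] T2.cas  hit  (counter 6, T2.r 5)
Log disagrees first at step 10.

step = 10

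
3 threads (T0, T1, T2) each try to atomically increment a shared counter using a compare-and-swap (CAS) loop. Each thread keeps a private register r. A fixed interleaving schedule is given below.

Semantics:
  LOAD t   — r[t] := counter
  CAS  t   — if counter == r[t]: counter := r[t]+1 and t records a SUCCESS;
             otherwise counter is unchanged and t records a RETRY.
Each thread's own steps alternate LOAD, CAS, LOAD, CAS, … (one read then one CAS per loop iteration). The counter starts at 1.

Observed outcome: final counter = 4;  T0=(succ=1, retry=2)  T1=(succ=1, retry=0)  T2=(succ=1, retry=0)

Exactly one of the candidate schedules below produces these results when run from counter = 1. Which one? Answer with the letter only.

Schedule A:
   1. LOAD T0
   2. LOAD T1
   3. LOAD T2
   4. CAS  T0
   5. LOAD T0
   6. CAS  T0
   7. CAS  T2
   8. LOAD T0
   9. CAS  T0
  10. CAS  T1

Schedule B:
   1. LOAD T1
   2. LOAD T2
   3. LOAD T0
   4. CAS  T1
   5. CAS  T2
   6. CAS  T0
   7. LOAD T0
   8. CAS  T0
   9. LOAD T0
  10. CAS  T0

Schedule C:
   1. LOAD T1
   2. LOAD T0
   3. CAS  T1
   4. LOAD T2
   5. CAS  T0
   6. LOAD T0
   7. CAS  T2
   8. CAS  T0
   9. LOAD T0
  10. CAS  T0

Tracing schedule C:
step 1: T1 LOAD ⇒ load; ctr=1 reg=1
step 2: T0 LOAD ⇒ load; ctr=1 reg=1
step 3: T1 CAS ⇒ ok; ctr=2 reg=1
step 4: T2 LOAD ⇒ load; ctr=2 reg=2
step 5: T0 CAS ⇒ retry; ctr=2 reg=1
step 6: T0 LOAD ⇒ load; ctr=2 reg=2
step 7: T2 CAS ⇒ ok; ctr=3 reg=2
step 8: T0 CAS ⇒ retry; ctr=3 reg=2
step 9: T0 LOAD ⇒ load; ctr=3 reg=3
step 10: T0 CAS ⇒ ok; ctr=4 reg=3

C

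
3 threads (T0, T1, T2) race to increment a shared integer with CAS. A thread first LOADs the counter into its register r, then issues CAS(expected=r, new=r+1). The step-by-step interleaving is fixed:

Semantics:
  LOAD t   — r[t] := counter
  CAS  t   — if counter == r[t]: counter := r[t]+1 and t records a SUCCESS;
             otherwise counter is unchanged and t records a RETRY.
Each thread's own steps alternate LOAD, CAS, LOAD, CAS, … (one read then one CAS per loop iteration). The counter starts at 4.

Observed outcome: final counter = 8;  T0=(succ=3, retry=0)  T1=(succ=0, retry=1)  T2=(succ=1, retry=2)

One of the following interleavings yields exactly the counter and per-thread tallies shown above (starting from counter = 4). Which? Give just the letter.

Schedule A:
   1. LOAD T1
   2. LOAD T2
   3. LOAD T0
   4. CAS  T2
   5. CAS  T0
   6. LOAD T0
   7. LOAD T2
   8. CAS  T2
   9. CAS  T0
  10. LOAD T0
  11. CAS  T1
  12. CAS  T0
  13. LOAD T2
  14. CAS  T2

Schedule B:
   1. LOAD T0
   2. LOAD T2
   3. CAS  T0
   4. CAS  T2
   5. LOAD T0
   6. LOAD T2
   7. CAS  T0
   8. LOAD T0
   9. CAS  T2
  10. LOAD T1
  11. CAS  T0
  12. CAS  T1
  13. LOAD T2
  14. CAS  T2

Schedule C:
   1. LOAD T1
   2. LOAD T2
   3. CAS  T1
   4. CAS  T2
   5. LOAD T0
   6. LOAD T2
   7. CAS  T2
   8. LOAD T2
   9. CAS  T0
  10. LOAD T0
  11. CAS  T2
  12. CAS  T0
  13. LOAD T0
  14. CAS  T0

Tracing schedule B:
T0 LOAD — after: cnt=4, r=4 — load
T2 LOAD — after: cnt=4, r=4 — load
T0 CAS — after: cnt=5, r=4 — ok
T2 CAS — after: cnt=5, r=4 — retry
T0 LOAD — after: cnt=5, r=5 — load
T2 LOAD — after: cnt=5, r=5 — load
T0 CAS — after: cnt=6, r=5 — ok
T0 LOAD — after: cnt=6, r=6 — load
T2 CAS — after: cnt=6, r=5 — retry
T1 LOAD — after: cnt=6, r=6 — load
T0 CAS — after: cnt=7, r=6 — ok
T1 CAS — after: cnt=7, r=6 — retry
T2 LOAD — after: cnt=7, r=7 — load
T2 CAS — after: cnt=8, r=7 — ok

B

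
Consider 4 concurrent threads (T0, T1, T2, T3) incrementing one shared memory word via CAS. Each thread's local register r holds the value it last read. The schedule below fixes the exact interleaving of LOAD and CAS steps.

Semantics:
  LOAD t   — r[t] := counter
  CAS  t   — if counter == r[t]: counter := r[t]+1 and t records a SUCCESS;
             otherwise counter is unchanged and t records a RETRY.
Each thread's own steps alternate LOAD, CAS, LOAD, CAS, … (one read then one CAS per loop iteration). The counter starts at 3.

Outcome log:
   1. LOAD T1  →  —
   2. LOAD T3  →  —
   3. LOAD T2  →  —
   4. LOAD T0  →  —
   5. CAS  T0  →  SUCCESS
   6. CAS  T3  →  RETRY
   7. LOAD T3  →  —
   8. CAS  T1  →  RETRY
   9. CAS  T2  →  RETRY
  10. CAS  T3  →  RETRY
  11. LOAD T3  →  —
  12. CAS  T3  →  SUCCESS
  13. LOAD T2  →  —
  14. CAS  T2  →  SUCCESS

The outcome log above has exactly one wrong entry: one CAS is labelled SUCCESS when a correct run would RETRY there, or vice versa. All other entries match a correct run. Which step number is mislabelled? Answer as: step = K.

step = 10

Re-executing:
step 1: T1 LOAD ⇒ load; ctr=3 reg=3
step 2: T3 LOAD ⇒ load; ctr=3 reg=3
step 3: T2 LOAD ⇒ load; ctr=3 reg=3
step 4: T0 LOAD ⇒ load; ctr=3 reg=3
step 5: T0 CAS ⇒ ok; ctr=4 reg=3
step 6: T3 CAS ⇒ retry; ctr=4 reg=3
step 7: T3 LOAD ⇒ load; ctr=4 reg=4
step 8: T1 CAS ⇒ retry; ctr=4 reg=3
step 9: T2 CAS ⇒ retry; ctr=4 reg=3
step 10: T3 CAS ⇒ ok; ctr=5 reg=4
step 11: T3 LOAD ⇒ load; ctr=5 reg=5
step 12: T3 CAS ⇒ ok; ctr=6 reg=5
step 13: T2 LOAD ⇒ load; ctr=6 reg=6
step 14: T2 CAS ⇒ ok; ctr=7 reg=6
Log disagrees first at step 10.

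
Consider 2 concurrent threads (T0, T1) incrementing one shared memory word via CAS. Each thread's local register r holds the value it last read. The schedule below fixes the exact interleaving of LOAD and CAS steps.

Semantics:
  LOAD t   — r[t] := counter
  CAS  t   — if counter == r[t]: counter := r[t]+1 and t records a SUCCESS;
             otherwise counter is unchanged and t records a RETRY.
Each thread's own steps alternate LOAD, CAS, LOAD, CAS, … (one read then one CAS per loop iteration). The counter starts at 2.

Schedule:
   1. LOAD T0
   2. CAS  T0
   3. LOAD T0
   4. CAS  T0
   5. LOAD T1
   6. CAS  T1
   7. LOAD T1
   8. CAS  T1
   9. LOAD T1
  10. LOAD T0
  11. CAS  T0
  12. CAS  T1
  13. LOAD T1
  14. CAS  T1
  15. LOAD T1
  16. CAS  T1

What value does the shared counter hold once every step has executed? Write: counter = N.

1. LOAD T0 → mem=2 r[T0]=2 [LOAD]
2. CAS T0 → mem=3 r[T0]=2 [OK]
3. LOAD T0 → mem=3 r[T0]=3 [LOAD]
4. CAS T0 → mem=4 r[T0]=3 [OK]
5. LOAD T1 → mem=4 r[T1]=4 [LOAD]
6. CAS T1 → mem=5 r[T1]=4 [OK]
7. LOAD T1 → mem=5 r[T1]=5 [LOAD]
8. CAS T1 → mem=6 r[T1]=5 [OK]
9. LOAD T1 → mem=6 r[T1]=6 [LOAD]
10. LOAD T0 → mem=6 r[T0]=6 [LOAD]
11. CAS T0 → mem=7 r[T0]=6 [OK]
12. CAS T1 → mem=7 r[T1]=6 [RETRY]
13. LOAD T1 → mem=7 r[T1]=7 [LOAD]
14. CAS T1 → mem=8 r[T1]=7 [OK]
15. LOAD T1 → mem=8 r[T1]=8 [LOAD]
16. CAS T1 → mem=9 r[T1]=8 [OK]

counter = 9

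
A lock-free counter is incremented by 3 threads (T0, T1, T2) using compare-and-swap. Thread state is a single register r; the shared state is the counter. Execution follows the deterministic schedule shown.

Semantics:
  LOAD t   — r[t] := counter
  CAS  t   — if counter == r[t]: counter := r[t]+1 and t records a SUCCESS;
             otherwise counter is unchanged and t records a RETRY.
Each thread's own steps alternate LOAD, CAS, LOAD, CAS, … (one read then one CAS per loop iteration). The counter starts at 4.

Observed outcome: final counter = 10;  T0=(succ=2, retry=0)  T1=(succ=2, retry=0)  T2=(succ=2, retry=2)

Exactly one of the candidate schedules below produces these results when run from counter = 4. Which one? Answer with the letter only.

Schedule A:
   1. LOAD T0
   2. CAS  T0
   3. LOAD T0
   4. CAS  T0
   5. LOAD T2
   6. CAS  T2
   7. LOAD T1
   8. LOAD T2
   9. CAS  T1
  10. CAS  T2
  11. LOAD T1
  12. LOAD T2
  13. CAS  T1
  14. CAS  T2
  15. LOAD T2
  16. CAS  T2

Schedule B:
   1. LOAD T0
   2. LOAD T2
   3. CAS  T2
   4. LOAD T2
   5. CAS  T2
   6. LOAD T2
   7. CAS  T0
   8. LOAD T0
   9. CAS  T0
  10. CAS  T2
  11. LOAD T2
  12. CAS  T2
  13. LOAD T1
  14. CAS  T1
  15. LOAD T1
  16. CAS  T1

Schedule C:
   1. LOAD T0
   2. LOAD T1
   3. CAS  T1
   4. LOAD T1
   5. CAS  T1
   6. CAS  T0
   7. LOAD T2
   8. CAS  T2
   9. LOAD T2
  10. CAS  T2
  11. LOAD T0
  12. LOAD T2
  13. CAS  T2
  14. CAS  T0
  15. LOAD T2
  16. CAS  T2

A

Tracing schedule A:
step 1: T0 LOAD ⇒ load; ctr=4 reg=4
step 2: T0 CAS ⇒ ok; ctr=5 reg=4
step 3: T0 LOAD ⇒ load; ctr=5 reg=5
step 4: T0 CAS ⇒ ok; ctr=6 reg=5
step 5: T2 LOAD ⇒ load; ctr=6 reg=6
step 6: T2 CAS ⇒ ok; ctr=7 reg=6
step 7: T1 LOAD ⇒ load; ctr=7 reg=7
step 8: T2 LOAD ⇒ load; ctr=7 reg=7
step 9: T1 CAS ⇒ ok; ctr=8 reg=7
step 10: T2 CAS ⇒ retry; ctr=8 reg=7
step 11: T1 LOAD ⇒ load; ctr=8 reg=8
step 12: T2 LOAD ⇒ load; ctr=8 reg=8
step 13: T1 CAS ⇒ ok; ctr=9 reg=8
step 14: T2 CAS ⇒ retry; ctr=9 reg=8
step 15: T2 LOAD ⇒ load; ctr=9 reg=9
step 16: T2 CAS ⇒ ok; ctr=10 reg=9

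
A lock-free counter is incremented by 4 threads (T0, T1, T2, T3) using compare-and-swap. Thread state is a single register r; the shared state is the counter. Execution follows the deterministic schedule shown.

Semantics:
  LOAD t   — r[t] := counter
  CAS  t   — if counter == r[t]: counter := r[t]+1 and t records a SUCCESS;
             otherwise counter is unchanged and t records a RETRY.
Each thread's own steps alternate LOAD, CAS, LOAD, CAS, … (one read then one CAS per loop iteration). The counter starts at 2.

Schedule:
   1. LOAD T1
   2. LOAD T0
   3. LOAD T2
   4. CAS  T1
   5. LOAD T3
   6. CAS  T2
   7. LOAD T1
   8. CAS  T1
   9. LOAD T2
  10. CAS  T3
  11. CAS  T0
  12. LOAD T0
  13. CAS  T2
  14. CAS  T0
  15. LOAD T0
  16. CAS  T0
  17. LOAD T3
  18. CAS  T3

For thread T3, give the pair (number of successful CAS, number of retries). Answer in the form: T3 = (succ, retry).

step 1: T1 LOAD ⇒ load; ctr=2 reg=2
step 2: T0 LOAD ⇒ load; ctr=2 reg=2
step 3: T2 LOAD ⇒ load; ctr=2 reg=2
step 4: T1 CAS ⇒ ok; ctr=3 reg=2
step 5: T3 LOAD ⇒ load; ctr=3 reg=3
step 6: T2 CAS ⇒ retry; ctr=3 reg=2
step 7: T1 LOAD ⇒ load; ctr=3 reg=3
step 8: T1 CAS ⇒ ok; ctr=4 reg=3
step 9: T2 LOAD ⇒ load; ctr=4 reg=4
step 10: T3 CAS ⇒ retry; ctr=4 reg=3
step 11: T0 CAS ⇒ retry; ctr=4 reg=2
step 12: T0 LOAD ⇒ load; ctr=4 reg=4
step 13: T2 CAS ⇒ ok; ctr=5 reg=4
step 14: T0 CAS ⇒ retry; ctr=5 reg=4
step 15: T0 LOAD ⇒ load; ctr=5 reg=5
step 16: T0 CAS ⇒ ok; ctr=6 reg=5
step 17: T3 LOAD ⇒ load; ctr=6 reg=6
step 18: T3 CAS ⇒ ok; ctr=7 reg=6

T3 = (1, 1)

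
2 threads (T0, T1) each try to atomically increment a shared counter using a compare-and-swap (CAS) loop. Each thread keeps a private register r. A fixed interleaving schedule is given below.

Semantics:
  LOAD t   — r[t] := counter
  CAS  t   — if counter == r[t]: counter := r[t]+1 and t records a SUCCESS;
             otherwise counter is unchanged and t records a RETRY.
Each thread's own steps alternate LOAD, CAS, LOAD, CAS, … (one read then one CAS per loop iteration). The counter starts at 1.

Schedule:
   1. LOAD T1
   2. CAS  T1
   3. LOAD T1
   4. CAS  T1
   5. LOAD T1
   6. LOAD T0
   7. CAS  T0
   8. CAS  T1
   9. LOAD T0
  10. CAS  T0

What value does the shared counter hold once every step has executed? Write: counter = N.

counter = 5

step 1: T1 LOAD ⇒ load; ctr=1 reg=1
step 2: T1 CAS ⇒ ok; ctr=2 reg=1
step 3: T1 LOAD ⇒ load; ctr=2 reg=2
step 4: T1 CAS ⇒ ok; ctr=3 reg=2
step 5: T1 LOAD ⇒ load; ctr=3 reg=3
step 6: T0 LOAD ⇒ load; ctr=3 reg=3
step 7: T0 CAS ⇒ ok; ctr=4 reg=3
step 8: T1 CAS ⇒ retry; ctr=4 reg=3
step 9: T0 LOAD ⇒ load; ctr=4 reg=4
step 10: T0 CAS ⇒ ok; ctr=5 reg=4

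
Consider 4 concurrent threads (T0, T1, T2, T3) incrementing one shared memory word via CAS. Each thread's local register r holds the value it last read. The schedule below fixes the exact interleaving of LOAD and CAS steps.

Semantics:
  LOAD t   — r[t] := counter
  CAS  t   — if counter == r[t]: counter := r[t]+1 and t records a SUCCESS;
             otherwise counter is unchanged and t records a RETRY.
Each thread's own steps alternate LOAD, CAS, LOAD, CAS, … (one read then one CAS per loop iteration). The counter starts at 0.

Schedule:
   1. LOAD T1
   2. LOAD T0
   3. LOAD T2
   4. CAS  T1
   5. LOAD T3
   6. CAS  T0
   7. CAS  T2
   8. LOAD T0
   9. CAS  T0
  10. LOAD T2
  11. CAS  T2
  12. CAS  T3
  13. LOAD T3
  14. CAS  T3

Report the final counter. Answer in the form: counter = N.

[1] T1.load  rd  (counter 0, T1.r 0)
[2] T0.load  rd  (counter 0, T0.r 0)
[3] T2.load  rd  (counter 0, T2.r 0)
[4] T1.cas  hit  (counter 1, T1.r 0)
[5] T3.load  rd  (counter 1, T3.r 1)
[6] T0.cas  miss  (counter 1, T0.r 0)
[7] T2.cas  miss  (counter 1, T2.r 0)
[8] T0.load  rd  (counter 1, T0.r 1)
[9] T0.cas  hit  (counter 2, T0.r 1)
[10] T2.load  rd  (counter 2, T2.r 2)
[11] T2.cas  hit  (counter 3, T2.r 2)
[12] T3.cas  miss  (counter 3, T3.r 1)
[13] T3.load  rd  (counter 3, T3.r 3)
[14] T3.cas  hit  (counter 4, T3.r 3)

counter = 4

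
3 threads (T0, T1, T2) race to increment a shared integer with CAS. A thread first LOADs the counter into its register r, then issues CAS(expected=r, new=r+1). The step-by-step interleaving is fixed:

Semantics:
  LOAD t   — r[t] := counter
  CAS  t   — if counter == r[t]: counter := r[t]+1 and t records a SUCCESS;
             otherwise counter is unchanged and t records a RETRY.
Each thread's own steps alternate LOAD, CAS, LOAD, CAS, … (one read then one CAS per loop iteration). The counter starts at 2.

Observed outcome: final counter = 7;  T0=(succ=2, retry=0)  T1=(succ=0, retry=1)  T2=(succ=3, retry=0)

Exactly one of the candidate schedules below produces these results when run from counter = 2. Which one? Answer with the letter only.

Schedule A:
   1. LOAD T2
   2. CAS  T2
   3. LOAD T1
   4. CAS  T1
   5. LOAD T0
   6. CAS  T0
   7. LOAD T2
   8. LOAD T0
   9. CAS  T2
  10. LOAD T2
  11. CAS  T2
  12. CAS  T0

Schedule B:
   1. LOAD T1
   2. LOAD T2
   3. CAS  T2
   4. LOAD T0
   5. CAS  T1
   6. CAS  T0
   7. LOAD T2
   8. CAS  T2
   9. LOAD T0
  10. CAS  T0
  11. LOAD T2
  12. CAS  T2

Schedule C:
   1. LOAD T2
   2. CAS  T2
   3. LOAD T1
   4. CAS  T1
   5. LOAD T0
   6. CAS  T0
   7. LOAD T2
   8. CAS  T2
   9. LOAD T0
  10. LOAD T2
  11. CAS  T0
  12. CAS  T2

B

Tracing schedule B:
T1 LOAD — after: cnt=2, r=2 — load
T2 LOAD — after: cnt=2, r=2 — load
T2 CAS — after: cnt=3, r=2 — ok
T0 LOAD — after: cnt=3, r=3 — load
T1 CAS — after: cnt=3, r=2 — retry
T0 CAS — after: cnt=4, r=3 — ok
T2 LOAD — after: cnt=4, r=4 — load
T2 CAS — after: cnt=5, r=4 — ok
T0 LOAD — after: cnt=5, r=5 — load
T0 CAS — after: cnt=6, r=5 — ok
T2 LOAD — after: cnt=6, r=6 — load
T2 CAS — after: cnt=7, r=6 — ok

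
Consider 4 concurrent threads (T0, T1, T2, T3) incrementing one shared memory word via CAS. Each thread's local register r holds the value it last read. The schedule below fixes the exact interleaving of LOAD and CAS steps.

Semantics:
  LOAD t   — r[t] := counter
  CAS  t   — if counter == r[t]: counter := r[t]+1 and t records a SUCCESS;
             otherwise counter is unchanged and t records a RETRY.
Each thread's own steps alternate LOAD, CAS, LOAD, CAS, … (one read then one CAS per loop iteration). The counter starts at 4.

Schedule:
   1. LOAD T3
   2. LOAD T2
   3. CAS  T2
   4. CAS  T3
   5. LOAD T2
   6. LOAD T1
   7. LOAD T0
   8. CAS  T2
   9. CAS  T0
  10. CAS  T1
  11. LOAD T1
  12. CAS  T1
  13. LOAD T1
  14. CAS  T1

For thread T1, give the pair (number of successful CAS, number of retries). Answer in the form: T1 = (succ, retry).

#1 T3 reads 4
#2 T2 reads 4
#3 T2 CAS(4→5) writes; counter now 5
#4 T3 CAS(4→5) fails; counter now 5
#5 T2 reads 5
#6 T1 reads 5
#7 T0 reads 5
#8 T2 CAS(5→6) writes; counter now 6
#9 T0 CAS(5→6) fails; counter now 6
#10 T1 CAS(5→6) fails; counter now 6
#11 T1 reads 6
#12 T1 CAS(6→7) writes; counter now 7
#13 T1 reads 7
#14 T1 CAS(7→8) writes; counter now 8

T1 = (2, 1)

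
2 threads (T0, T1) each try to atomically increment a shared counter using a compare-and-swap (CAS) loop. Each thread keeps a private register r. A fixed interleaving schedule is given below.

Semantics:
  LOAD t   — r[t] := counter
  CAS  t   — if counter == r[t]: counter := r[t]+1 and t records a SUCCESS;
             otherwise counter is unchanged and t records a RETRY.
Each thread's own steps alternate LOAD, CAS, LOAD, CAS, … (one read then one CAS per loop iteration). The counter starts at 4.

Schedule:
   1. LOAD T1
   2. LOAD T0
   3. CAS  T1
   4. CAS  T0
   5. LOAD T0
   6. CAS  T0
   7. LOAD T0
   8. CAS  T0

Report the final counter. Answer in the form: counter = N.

T1 LOAD — after: cnt=4, r=4 — load
T0 LOAD — after: cnt=4, r=4 — load
T1 CAS — after: cnt=5, r=4 — ok
T0 CAS — after: cnt=5, r=4 — retry
T0 LOAD — after: cnt=5, r=5 — load
T0 CAS — after: cnt=6, r=5 — ok
T0 LOAD — after: cnt=6, r=6 — load
T0 CAS — after: cnt=7, r=6 — ok

counter = 7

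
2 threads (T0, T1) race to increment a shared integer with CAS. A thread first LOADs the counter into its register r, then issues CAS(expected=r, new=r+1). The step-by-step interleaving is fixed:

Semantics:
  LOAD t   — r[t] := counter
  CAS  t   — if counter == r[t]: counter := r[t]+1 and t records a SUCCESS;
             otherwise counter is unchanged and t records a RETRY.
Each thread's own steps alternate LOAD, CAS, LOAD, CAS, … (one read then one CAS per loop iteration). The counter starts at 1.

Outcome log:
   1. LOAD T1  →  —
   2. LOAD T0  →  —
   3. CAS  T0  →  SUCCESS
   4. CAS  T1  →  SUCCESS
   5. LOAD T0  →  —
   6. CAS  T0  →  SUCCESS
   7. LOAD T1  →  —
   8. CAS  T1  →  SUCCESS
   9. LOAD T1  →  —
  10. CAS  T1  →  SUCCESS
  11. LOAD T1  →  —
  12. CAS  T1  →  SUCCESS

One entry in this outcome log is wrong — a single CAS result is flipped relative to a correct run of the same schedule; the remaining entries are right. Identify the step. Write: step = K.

step = 4

Correct run:
#1 T1 reads 1
#2 T0 reads 1
#3 T0 CAS(1→2) writes; counter now 2
#4 T1 CAS(1→2) fails; counter now 2
#5 T0 reads 2
#6 T0 CAS(2→3) writes; counter now 3
#7 T1 reads 3
#8 T1 CAS(3→4) writes; counter now 4
#9 T1 reads 4
#10 T1 CAS(4→5) writes; counter now 5
#11 T1 reads 5
#12 T1 CAS(5→6) writes; counter now 6
Log disagrees first at step 4.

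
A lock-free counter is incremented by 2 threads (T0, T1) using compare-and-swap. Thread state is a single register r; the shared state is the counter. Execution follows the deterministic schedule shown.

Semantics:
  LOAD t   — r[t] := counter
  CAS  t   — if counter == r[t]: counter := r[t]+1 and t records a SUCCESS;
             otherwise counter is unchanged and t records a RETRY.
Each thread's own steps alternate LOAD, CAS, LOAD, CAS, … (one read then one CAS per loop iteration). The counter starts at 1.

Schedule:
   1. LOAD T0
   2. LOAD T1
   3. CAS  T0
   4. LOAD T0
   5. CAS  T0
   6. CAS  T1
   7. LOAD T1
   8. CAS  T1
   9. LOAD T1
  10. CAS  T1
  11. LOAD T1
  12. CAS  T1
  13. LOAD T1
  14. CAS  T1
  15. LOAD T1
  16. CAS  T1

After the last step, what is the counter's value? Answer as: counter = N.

1. LOAD T0 → mem=1 r[T0]=1 [LOAD]
2. LOAD T1 → mem=1 r[T1]=1 [LOAD]
3. CAS T0 → mem=2 r[T0]=1 [OK]
4. LOAD T0 → mem=2 r[T0]=2 [LOAD]
5. CAS T0 → mem=3 r[T0]=2 [OK]
6. CAS T1 → mem=3 r[T1]=1 [RETRY]
7. LOAD T1 → mem=3 r[T1]=3 [LOAD]
8. CAS T1 → mem=4 r[T1]=3 [OK]
9. LOAD T1 → mem=4 r[T1]=4 [LOAD]
10. CAS T1 → mem=5 r[T1]=4 [OK]
11. LOAD T1 → mem=5 r[T1]=5 [LOAD]
12. CAS T1 → mem=6 r[T1]=5 [OK]
13. LOAD T1 → mem=6 r[T1]=6 [LOAD]
14. CAS T1 → mem=7 r[T1]=6 [OK]
15. LOAD T1 → mem=7 r[T1]=7 [LOAD]
16. CAS T1 → mem=8 r[T1]=7 [OK]

counter = 8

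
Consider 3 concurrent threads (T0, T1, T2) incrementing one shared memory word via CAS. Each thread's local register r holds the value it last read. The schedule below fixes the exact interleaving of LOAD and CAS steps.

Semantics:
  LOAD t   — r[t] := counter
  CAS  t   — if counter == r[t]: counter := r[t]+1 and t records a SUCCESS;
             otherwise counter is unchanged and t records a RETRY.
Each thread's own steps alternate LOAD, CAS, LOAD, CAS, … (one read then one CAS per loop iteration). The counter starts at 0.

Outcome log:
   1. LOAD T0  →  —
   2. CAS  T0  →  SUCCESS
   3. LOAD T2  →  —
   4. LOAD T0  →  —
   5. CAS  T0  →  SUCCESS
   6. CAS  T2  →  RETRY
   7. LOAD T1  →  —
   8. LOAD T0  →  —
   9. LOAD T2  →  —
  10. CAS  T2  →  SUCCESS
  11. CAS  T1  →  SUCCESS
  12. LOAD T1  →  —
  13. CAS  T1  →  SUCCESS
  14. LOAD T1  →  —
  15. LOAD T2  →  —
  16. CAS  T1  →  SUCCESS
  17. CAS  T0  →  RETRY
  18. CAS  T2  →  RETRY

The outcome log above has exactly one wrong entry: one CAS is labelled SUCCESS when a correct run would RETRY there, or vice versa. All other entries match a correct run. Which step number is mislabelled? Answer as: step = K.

step = 11

Reference trace:
#1 T0 reads 0
#2 T0 CAS(0→1) writes; counter now 1
#3 T2 reads 1
#4 T0 reads 1
#5 T0 CAS(1→2) writes; counter now 2
#6 T2 CAS(1→2) fails; counter now 2
#7 T1 reads 2
#8 T0 reads 2
#9 T2 reads 2
#10 T2 CAS(2→3) writes; counter now 3
#11 T1 CAS(2→3) fails; counter now 3
#12 T1 reads 3
#13 T1 CAS(3→4) writes; counter now 4
#14 T1 reads 4
#15 T2 reads 4
#16 T1 CAS(4→5) writes; counter now 5
#17 T0 CAS(2→3) fails; counter now 5
#18 T2 CAS(4→5) fails; counter now 5
Mismatch at 11.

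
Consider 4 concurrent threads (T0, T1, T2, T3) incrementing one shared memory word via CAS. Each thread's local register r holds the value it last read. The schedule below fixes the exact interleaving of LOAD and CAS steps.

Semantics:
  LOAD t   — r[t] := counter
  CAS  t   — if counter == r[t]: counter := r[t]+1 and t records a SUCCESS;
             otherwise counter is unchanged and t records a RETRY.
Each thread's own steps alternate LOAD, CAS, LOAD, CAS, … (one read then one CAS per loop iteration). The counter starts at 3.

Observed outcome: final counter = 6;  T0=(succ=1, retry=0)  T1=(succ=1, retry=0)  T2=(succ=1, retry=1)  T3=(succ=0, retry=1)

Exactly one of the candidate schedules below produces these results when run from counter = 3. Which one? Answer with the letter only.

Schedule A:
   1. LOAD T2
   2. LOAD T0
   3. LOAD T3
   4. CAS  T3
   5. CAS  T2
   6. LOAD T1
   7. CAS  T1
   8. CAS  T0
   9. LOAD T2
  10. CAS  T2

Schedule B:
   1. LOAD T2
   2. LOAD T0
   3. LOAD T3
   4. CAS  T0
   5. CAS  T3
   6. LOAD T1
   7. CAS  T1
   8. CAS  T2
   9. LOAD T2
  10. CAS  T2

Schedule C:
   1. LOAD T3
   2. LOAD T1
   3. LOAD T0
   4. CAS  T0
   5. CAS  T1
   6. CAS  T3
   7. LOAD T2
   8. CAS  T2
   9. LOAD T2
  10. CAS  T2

B

Tracing schedule B:
T2 LOAD — after: cnt=3, r=3 — load
T0 LOAD — after: cnt=3, r=3 — load
T3 LOAD — after: cnt=3, r=3 — load
T0 CAS — after: cnt=4, r=3 — ok
T3 CAS — after: cnt=4, r=3 — retry
T1 LOAD — after: cnt=4, r=4 — load
T1 CAS — after: cnt=5, r=4 — ok
T2 CAS — after: cnt=5, r=3 — retry
T2 LOAD — after: cnt=5, r=5 — load
T2 CAS — after: cnt=6, r=5 — ok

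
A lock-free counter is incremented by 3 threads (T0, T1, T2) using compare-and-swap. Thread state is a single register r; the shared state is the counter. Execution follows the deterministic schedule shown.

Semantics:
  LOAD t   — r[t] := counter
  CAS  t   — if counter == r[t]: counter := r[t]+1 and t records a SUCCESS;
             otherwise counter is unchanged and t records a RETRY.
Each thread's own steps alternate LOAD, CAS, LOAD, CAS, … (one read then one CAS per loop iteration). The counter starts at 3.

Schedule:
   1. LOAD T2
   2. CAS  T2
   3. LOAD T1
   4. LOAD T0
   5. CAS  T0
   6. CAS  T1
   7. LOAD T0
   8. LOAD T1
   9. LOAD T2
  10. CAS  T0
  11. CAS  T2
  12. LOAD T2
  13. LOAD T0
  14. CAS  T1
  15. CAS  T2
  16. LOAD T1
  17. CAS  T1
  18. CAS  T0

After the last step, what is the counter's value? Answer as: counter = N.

counter = 8

step 1: T2 LOAD ⇒ load; ctr=3 reg=3
step 2: T2 CAS ⇒ ok; ctr=4 reg=3
step 3: T1 LOAD ⇒ load; ctr=4 reg=4
step 4: T0 LOAD ⇒ load; ctr=4 reg=4
step 5: T0 CAS ⇒ ok; ctr=5 reg=4
step 6: T1 CAS ⇒ retry; ctr=5 reg=4
step 7: T0 LOAD ⇒ load; ctr=5 reg=5
step 8: T1 LOAD ⇒ load; ctr=5 reg=5
step 9: T2 LOAD ⇒ load; ctr=5 reg=5
step 10: T0 CAS ⇒ ok; ctr=6 reg=5
step 11: T2 CAS ⇒ retry; ctr=6 reg=5
step 12: T2 LOAD ⇒ load; ctr=6 reg=6
step 13: T0 LOAD ⇒ load; ctr=6 reg=6
step 14: T1 CAS ⇒ retry; ctr=6 reg=5
step 15: T2 CAS ⇒ ok; ctr=7 reg=6
step 16: T1 LOAD ⇒ load; ctr=7 reg=7
step 17: T1 CAS ⇒ ok; ctr=8 reg=7
step 18: T0 CAS ⇒ retry; ctr=8 reg=6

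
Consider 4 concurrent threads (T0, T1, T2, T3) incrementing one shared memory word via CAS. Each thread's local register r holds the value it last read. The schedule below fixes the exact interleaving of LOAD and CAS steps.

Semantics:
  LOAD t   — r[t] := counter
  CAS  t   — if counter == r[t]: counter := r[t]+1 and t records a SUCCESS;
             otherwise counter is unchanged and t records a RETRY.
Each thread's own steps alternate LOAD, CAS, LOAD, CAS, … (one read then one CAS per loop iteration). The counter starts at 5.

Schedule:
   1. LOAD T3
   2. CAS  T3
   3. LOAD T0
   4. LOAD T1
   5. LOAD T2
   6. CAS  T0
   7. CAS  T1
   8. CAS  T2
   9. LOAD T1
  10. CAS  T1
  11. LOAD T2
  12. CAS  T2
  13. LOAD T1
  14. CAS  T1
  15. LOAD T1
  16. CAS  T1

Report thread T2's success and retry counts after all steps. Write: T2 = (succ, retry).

T2 = (1, 1)

step 1: T3 LOAD ⇒ load; ctr=5 reg=5
step 2: T3 CAS ⇒ ok; ctr=6 reg=5
step 3: T0 LOAD ⇒ load; ctr=6 reg=6
step 4: T1 LOAD ⇒ load; ctr=6 reg=6
step 5: T2 LOAD ⇒ load; ctr=6 reg=6
step 6: T0 CAS ⇒ ok; ctr=7 reg=6
step 7: T1 CAS ⇒ retry; ctr=7 reg=6
step 8: T2 CAS ⇒ retry; ctr=7 reg=6
step 9: T1 LOAD ⇒ load; ctr=7 reg=7
step 10: T1 CAS ⇒ ok; ctr=8 reg=7
step 11: T2 LOAD ⇒ load; ctr=8 reg=8
step 12: T2 CAS ⇒ ok; ctr=9 reg=8
step 13: T1 LOAD ⇒ load; ctr=9 reg=9
step 14: T1 CAS ⇒ ok; ctr=10 reg=9
step 15: T1 LOAD ⇒ load; ctr=10 reg=10
step 16: T1 CAS ⇒ ok; ctr=11 reg=10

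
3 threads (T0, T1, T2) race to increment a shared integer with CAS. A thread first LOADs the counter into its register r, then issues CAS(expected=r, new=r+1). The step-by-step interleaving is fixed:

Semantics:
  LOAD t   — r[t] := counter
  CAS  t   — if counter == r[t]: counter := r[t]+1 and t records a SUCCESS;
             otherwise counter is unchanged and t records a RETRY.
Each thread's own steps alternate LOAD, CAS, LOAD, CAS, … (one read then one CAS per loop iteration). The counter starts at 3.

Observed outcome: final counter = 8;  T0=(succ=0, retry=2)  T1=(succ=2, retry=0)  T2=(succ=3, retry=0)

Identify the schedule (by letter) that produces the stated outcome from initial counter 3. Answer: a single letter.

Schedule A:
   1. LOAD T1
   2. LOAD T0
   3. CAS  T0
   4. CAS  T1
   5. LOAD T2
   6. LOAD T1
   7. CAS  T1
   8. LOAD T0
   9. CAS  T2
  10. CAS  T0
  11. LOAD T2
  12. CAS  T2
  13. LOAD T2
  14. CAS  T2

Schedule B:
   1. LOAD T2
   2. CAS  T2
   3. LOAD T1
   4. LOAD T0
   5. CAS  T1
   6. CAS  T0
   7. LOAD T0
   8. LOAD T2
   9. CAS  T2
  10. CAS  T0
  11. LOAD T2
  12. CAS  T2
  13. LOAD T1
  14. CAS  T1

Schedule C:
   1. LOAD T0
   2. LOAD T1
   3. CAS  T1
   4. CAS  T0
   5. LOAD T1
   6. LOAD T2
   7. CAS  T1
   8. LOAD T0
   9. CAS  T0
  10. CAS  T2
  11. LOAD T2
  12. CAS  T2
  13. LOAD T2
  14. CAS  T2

Tracing schedule B:
[1] T2.load  rd  (counter 3, T2.r 3)
[2] T2.cas  hit  (counter 4, T2.r 3)
[3] T1.load  rd  (counter 4, T1.r 4)
[4] T0.load  rd  (counter 4, T0.r 4)
[5] T1.cas  hit  (counter 5, T1.r 4)
[6] T0.cas  miss  (counter 5, T0.r 4)
[7] T0.load  rd  (counter 5, T0.r 5)
[8] T2.load  rd  (counter 5, T2.r 5)
[9] T2.cas  hit  (counter 6, T2.r 5)
[10] T0.cas  miss  (counter 6, T0.r 5)
[11] T2.load  rd  (counter 6, T2.r 6)
[12] T2.cas  hit  (counter 7, T2.r 6)
[13] T1.load  rd  (counter 7, T1.r 7)
[14] T1.cas  hit  (counter 8, T1.r 7)

B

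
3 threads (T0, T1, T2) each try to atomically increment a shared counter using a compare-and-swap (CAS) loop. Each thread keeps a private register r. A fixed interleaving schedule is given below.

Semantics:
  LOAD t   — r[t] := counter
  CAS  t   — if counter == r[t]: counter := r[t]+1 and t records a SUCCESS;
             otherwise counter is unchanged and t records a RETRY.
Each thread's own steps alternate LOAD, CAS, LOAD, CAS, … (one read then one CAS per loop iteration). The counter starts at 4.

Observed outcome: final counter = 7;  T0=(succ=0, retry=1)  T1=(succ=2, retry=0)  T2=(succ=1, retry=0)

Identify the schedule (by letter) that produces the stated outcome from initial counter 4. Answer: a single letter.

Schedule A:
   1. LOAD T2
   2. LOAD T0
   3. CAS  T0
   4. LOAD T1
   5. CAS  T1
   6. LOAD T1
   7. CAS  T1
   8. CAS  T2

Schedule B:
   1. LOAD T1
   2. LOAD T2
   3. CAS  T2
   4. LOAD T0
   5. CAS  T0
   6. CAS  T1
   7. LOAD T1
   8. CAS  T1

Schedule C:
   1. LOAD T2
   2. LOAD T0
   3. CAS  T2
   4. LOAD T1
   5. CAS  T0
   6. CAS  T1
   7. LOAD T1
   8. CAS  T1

C

Simulating candidate C:
1. LOAD T2 → mem=4 r[T2]=4 [LOAD]
2. LOAD T0 → mem=4 r[T0]=4 [LOAD]
3. CAS T2 → mem=5 r[T2]=4 [OK]
4. LOAD T1 → mem=5 r[T1]=5 [LOAD]
5. CAS T0 → mem=5 r[T0]=4 [RETRY]
6. CAS T1 → mem=6 r[T1]=5 [OK]
7. LOAD T1 → mem=6 r[T1]=6 [LOAD]
8. CAS T1 → mem=7 r[T1]=6 [OK]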